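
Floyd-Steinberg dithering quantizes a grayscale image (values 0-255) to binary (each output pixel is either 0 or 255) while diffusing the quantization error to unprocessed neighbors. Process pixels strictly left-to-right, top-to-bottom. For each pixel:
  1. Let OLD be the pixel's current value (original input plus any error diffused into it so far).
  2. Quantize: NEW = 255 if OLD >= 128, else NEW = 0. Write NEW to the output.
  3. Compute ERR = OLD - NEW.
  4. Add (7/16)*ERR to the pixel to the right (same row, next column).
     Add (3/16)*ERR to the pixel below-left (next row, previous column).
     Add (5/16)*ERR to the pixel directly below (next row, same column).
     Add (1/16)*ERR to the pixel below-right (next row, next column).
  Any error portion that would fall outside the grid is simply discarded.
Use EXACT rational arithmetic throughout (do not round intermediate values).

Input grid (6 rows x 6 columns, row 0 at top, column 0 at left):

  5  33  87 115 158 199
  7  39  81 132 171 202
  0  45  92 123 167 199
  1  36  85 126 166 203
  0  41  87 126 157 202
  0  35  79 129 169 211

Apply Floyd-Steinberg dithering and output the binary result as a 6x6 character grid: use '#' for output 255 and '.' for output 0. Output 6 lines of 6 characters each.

Answer: ...#.#
..#.##
...#.#
..#.##
...#.#
..#.##

Derivation:
(0,0): OLD=5 → NEW=0, ERR=5
(0,1): OLD=563/16 → NEW=0, ERR=563/16
(0,2): OLD=26213/256 → NEW=0, ERR=26213/256
(0,3): OLD=654531/4096 → NEW=255, ERR=-389949/4096
(0,4): OLD=7625045/65536 → NEW=0, ERR=7625045/65536
(0,5): OLD=262041939/1048576 → NEW=255, ERR=-5344941/1048576
(1,0): OLD=3881/256 → NEW=0, ERR=3881/256
(1,1): OLD=155935/2048 → NEW=0, ERR=155935/2048
(1,2): OLD=8562827/65536 → NEW=255, ERR=-8148853/65536
(1,3): OLD=19939951/262144 → NEW=0, ERR=19939951/262144
(1,4): OLD=3921364397/16777216 → NEW=255, ERR=-356825683/16777216
(1,5): OLD=53250598571/268435456 → NEW=255, ERR=-15200442709/268435456
(2,0): OLD=623045/32768 → NEW=0, ERR=623045/32768
(2,1): OLD=57405127/1048576 → NEW=0, ERR=57405127/1048576
(2,2): OLD=1612549653/16777216 → NEW=0, ERR=1612549653/16777216
(2,3): OLD=23764804781/134217728 → NEW=255, ERR=-10460715859/134217728
(2,4): OLD=517080643463/4294967296 → NEW=0, ERR=517080643463/4294967296
(2,5): OLD=15987357583137/68719476736 → NEW=255, ERR=-1536108984543/68719476736
(3,0): OLD=288679797/16777216 → NEW=0, ERR=288679797/16777216
(3,1): OLD=10716746577/134217728 → NEW=0, ERR=10716746577/134217728
(3,2): OLD=149010515459/1073741824 → NEW=255, ERR=-124793649661/1073741824
(3,3): OLD=5454771982345/68719476736 → NEW=0, ERR=5454771982345/68719476736
(3,4): OLD=126052286045417/549755813888 → NEW=255, ERR=-14135446496023/549755813888
(3,5): OLD=1691400721017607/8796093022208 → NEW=255, ERR=-551602999645433/8796093022208
(4,0): OLD=43697431611/2147483648 → NEW=0, ERR=43697431611/2147483648
(4,1): OLD=1860160136575/34359738368 → NEW=0, ERR=1860160136575/34359738368
(4,2): OLD=103617075831501/1099511627776 → NEW=0, ERR=103617075831501/1099511627776
(4,3): OLD=3165715354775521/17592186044416 → NEW=255, ERR=-1320292086550559/17592186044416
(4,4): OLD=30774658927963121/281474976710656 → NEW=0, ERR=30774658927963121/281474976710656
(4,5): OLD=1029655908675348983/4503599627370496 → NEW=255, ERR=-118761996304127497/4503599627370496
(5,0): OLD=9076274938605/549755813888 → NEW=0, ERR=9076274938605/549755813888
(5,1): OLD=1373644295026365/17592186044416 → NEW=0, ERR=1373644295026365/17592186044416
(5,2): OLD=18566462511060591/140737488355328 → NEW=255, ERR=-17321597019548049/140737488355328
(5,3): OLD=351688574929830197/4503599627370496 → NEW=0, ERR=351688574929830197/4503599627370496
(5,4): OLD=2050905671010794581/9007199254740992 → NEW=255, ERR=-245930138948158379/9007199254740992
(5,5): OLD=28483962834022025241/144115188075855872 → NEW=255, ERR=-8265410125321222119/144115188075855872
Row 0: ...#.#
Row 1: ..#.##
Row 2: ...#.#
Row 3: ..#.##
Row 4: ...#.#
Row 5: ..#.##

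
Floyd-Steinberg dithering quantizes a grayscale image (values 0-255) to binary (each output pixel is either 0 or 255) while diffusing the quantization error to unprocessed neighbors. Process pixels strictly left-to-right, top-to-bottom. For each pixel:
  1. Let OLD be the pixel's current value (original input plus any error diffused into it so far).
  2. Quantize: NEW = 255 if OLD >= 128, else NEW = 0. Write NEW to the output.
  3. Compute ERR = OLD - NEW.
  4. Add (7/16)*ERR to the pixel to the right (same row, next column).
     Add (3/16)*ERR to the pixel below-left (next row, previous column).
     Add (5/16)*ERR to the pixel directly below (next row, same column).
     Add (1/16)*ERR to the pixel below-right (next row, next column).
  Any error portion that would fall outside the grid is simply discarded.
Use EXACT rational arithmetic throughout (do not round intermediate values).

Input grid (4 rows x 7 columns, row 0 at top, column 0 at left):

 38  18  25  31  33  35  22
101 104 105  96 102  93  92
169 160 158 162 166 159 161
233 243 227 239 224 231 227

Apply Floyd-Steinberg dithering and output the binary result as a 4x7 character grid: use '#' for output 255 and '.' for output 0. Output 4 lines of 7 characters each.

(0,0): OLD=38 → NEW=0, ERR=38
(0,1): OLD=277/8 → NEW=0, ERR=277/8
(0,2): OLD=5139/128 → NEW=0, ERR=5139/128
(0,3): OLD=99461/2048 → NEW=0, ERR=99461/2048
(0,4): OLD=1777571/32768 → NEW=0, ERR=1777571/32768
(0,5): OLD=30793077/524288 → NEW=0, ERR=30793077/524288
(0,6): OLD=400100915/8388608 → NEW=0, ERR=400100915/8388608
(1,0): OLD=15279/128 → NEW=0, ERR=15279/128
(1,1): OLD=181193/1024 → NEW=255, ERR=-79927/1024
(1,2): OLD=3102077/32768 → NEW=0, ERR=3102077/32768
(1,3): OLD=21662841/131072 → NEW=255, ERR=-11760519/131072
(1,4): OLD=786390411/8388608 → NEW=0, ERR=786390411/8388608
(1,5): OLD=11052894331/67108864 → NEW=255, ERR=-6059865989/67108864
(1,6): OLD=76310736341/1073741824 → NEW=0, ERR=76310736341/1073741824
(2,0): OLD=3140275/16384 → NEW=255, ERR=-1037645/16384
(2,1): OLD=69788385/524288 → NEW=255, ERR=-63905055/524288
(2,2): OLD=944181987/8388608 → NEW=0, ERR=944181987/8388608
(2,3): OLD=13871241355/67108864 → NEW=255, ERR=-3241518965/67108864
(2,4): OLD=81402571387/536870912 → NEW=255, ERR=-55499511173/536870912
(2,5): OLD=1799406946345/17179869184 → NEW=0, ERR=1799406946345/17179869184
(2,6): OLD=61404724856495/274877906944 → NEW=255, ERR=-8689141414225/274877906944
(3,0): OLD=1596807299/8388608 → NEW=255, ERR=-542287741/8388608
(3,1): OLD=13003880519/67108864 → NEW=255, ERR=-4108879801/67108864
(3,2): OLD=117420055493/536870912 → NEW=255, ERR=-19482027067/536870912
(3,3): OLD=420222133267/2147483648 → NEW=255, ERR=-127386196973/2147483648
(3,4): OLD=50127494321283/274877906944 → NEW=255, ERR=-19966371949437/274877906944
(3,5): OLD=482826761081657/2199023255552 → NEW=255, ERR=-77924169084103/2199023255552
(3,6): OLD=7324141713139303/35184372088832 → NEW=255, ERR=-1647873169512857/35184372088832
Row 0: .......
Row 1: .#.#.#.
Row 2: ##.##.#
Row 3: #######

Answer: .......
.#.#.#.
##.##.#
#######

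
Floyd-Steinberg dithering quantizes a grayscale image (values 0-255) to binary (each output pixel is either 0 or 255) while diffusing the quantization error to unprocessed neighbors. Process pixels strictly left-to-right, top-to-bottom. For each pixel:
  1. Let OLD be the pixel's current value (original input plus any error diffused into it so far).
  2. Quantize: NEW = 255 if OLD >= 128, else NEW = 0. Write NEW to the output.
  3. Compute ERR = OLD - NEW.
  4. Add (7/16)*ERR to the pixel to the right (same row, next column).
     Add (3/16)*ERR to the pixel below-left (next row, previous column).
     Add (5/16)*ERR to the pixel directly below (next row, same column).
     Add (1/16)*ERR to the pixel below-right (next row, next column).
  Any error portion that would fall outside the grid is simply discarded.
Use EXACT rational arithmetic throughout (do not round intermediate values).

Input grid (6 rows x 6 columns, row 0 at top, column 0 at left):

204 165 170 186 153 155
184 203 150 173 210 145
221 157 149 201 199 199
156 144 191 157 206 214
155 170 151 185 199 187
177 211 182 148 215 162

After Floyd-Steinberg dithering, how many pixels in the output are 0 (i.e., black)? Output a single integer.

Answer: 10

Derivation:
(0,0): OLD=204 → NEW=255, ERR=-51
(0,1): OLD=2283/16 → NEW=255, ERR=-1797/16
(0,2): OLD=30941/256 → NEW=0, ERR=30941/256
(0,3): OLD=978443/4096 → NEW=255, ERR=-66037/4096
(0,4): OLD=9564749/65536 → NEW=255, ERR=-7146931/65536
(0,5): OLD=112500763/1048576 → NEW=0, ERR=112500763/1048576
(1,0): OLD=37633/256 → NEW=255, ERR=-27647/256
(1,1): OLD=286983/2048 → NEW=255, ERR=-235257/2048
(1,2): OLD=8353939/65536 → NEW=0, ERR=8353939/65536
(1,3): OLD=55269591/262144 → NEW=255, ERR=-11577129/262144
(1,4): OLD=2947898085/16777216 → NEW=255, ERR=-1330291995/16777216
(1,5): OLD=36781543859/268435456 → NEW=255, ERR=-31669497421/268435456
(2,0): OLD=5430077/32768 → NEW=255, ERR=-2925763/32768
(2,1): OLD=104008815/1048576 → NEW=0, ERR=104008815/1048576
(2,2): OLD=3636804877/16777216 → NEW=255, ERR=-641385203/16777216
(2,3): OLD=21954440677/134217728 → NEW=255, ERR=-12271079963/134217728
(2,4): OLD=469616540463/4294967296 → NEW=0, ERR=469616540463/4294967296
(2,5): OLD=14088377109305/68719476736 → NEW=255, ERR=-3435089458375/68719476736
(3,0): OLD=2461150061/16777216 → NEW=255, ERR=-1817040019/16777216
(3,1): OLD=15416992233/134217728 → NEW=0, ERR=15416992233/134217728
(3,2): OLD=234466401355/1073741824 → NEW=255, ERR=-39337763765/1073741824
(3,3): OLD=8968782677473/68719476736 → NEW=255, ERR=-8554683890207/68719476736
(3,4): OLD=93798935005633/549755813888 → NEW=255, ERR=-46388797535807/549755813888
(3,5): OLD=1480349662846127/8796093022208 → NEW=255, ERR=-762654057816913/8796093022208
(4,0): OLD=306429341379/2147483648 → NEW=255, ERR=-241178988861/2147483648
(4,1): OLD=4917654274151/34359738368 → NEW=255, ERR=-3844079009689/34359738368
(4,2): OLD=81850513606405/1099511627776 → NEW=0, ERR=81850513606405/1099511627776
(4,3): OLD=2824518646935033/17592186044416 → NEW=255, ERR=-1661488794391047/17592186044416
(4,4): OLD=30194967776159625/281474976710656 → NEW=0, ERR=30194967776159625/281474976710656
(4,5): OLD=907762191162360863/4503599627370496 → NEW=255, ERR=-240655713817115617/4503599627370496
(5,0): OLD=66480222920229/549755813888 → NEW=0, ERR=66480222920229/549755813888
(5,1): OLD=4149689633227125/17592186044416 → NEW=255, ERR=-336317808098955/17592186044416
(5,2): OLD=24234813678512599/140737488355328 → NEW=255, ERR=-11653245852096041/140737488355328
(5,3): OLD=482006834181923629/4503599627370496 → NEW=0, ERR=482006834181923629/4503599627370496
(5,4): OLD=2516839963338160845/9007199254740992 → NEW=255, ERR=220004153379207885/9007199254740992
(5,5): OLD=23446371372609058289/144115188075855872 → NEW=255, ERR=-13303001586734189071/144115188075855872
Output grid:
  Row 0: ##.##.  (2 black, running=2)
  Row 1: ##.###  (1 black, running=3)
  Row 2: #.##.#  (2 black, running=5)
  Row 3: #.####  (1 black, running=6)
  Row 4: ##.#.#  (2 black, running=8)
  Row 5: .##.##  (2 black, running=10)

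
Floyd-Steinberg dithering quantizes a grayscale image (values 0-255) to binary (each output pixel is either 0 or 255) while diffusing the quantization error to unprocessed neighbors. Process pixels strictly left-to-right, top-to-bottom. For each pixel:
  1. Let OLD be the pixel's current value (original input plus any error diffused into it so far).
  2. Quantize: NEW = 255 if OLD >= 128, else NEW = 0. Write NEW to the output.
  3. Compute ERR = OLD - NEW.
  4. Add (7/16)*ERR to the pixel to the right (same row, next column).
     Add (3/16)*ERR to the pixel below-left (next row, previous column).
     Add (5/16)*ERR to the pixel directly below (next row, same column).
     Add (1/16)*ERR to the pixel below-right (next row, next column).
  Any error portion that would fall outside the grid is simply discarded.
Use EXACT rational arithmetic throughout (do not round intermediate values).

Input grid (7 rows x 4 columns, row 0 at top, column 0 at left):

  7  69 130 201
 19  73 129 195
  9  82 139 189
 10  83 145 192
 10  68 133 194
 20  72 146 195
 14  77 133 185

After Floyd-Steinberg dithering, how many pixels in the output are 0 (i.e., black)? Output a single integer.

Answer: 16

Derivation:
(0,0): OLD=7 → NEW=0, ERR=7
(0,1): OLD=1153/16 → NEW=0, ERR=1153/16
(0,2): OLD=41351/256 → NEW=255, ERR=-23929/256
(0,3): OLD=655793/4096 → NEW=255, ERR=-388687/4096
(1,0): OLD=8883/256 → NEW=0, ERR=8883/256
(1,1): OLD=191717/2048 → NEW=0, ERR=191717/2048
(1,2): OLD=8352969/65536 → NEW=0, ERR=8352969/65536
(1,3): OLD=225722319/1048576 → NEW=255, ERR=-41664561/1048576
(2,0): OLD=1225383/32768 → NEW=0, ERR=1225383/32768
(2,1): OLD=161146269/1048576 → NEW=255, ERR=-106240611/1048576
(2,2): OLD=278718961/2097152 → NEW=255, ERR=-256054799/2097152
(2,3): OLD=4400053453/33554432 → NEW=255, ERR=-4156326707/33554432
(3,0): OLD=45111607/16777216 → NEW=0, ERR=45111607/16777216
(3,1): OLD=8578756137/268435456 → NEW=0, ERR=8578756137/268435456
(3,2): OLD=391997042135/4294967296 → NEW=0, ERR=391997042135/4294967296
(3,3): OLD=12753669507425/68719476736 → NEW=255, ERR=-4769797060255/68719476736
(4,0): OLD=72294869931/4294967296 → NEW=0, ERR=72294869931/4294967296
(4,1): OLD=3526414348161/34359738368 → NEW=0, ERR=3526414348161/34359738368
(4,2): OLD=214851381129569/1099511627776 → NEW=255, ERR=-65524083953311/1099511627776
(4,3): OLD=2672982982909687/17592186044416 → NEW=255, ERR=-1813024458416393/17592186044416
(5,0): OLD=24466154119483/549755813888 → NEW=0, ERR=24466154119483/549755813888
(5,1): OLD=1995325083418877/17592186044416 → NEW=0, ERR=1995325083418877/17592186044416
(5,2): OLD=1443348319951009/8796093022208 → NEW=255, ERR=-799655400712031/8796093022208
(5,3): OLD=33578937213274545/281474976710656 → NEW=0, ERR=33578937213274545/281474976710656
(6,0): OLD=13841209583323095/281474976710656 → NEW=0, ERR=13841209583323095/281474976710656
(6,1): OLD=539051397505120337/4503599627370496 → NEW=0, ERR=539051397505120337/4503599627370496
(6,2): OLD=13432494171349869159/72057594037927936 → NEW=255, ERR=-4942192308321754521/72057594037927936
(6,3): OLD=215125394784372868561/1152921504606846976 → NEW=255, ERR=-78869588890373110319/1152921504606846976
Output grid:
  Row 0: ..##  (2 black, running=2)
  Row 1: ...#  (3 black, running=5)
  Row 2: .###  (1 black, running=6)
  Row 3: ...#  (3 black, running=9)
  Row 4: ..##  (2 black, running=11)
  Row 5: ..#.  (3 black, running=14)
  Row 6: ..##  (2 black, running=16)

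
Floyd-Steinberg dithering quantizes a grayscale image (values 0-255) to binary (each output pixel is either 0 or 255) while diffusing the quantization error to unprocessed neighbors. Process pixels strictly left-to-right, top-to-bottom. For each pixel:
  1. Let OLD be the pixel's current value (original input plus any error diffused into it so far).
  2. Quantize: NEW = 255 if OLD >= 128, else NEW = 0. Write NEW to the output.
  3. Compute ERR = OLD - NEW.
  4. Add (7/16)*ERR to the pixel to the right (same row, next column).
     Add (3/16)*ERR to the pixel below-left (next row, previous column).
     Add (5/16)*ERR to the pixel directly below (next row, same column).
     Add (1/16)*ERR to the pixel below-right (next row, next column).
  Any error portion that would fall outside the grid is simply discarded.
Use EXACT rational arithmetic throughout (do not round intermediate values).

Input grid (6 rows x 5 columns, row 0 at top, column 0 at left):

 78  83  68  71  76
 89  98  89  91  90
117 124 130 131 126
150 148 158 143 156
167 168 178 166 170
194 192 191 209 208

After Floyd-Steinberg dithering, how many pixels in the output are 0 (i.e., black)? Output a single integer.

(0,0): OLD=78 → NEW=0, ERR=78
(0,1): OLD=937/8 → NEW=0, ERR=937/8
(0,2): OLD=15263/128 → NEW=0, ERR=15263/128
(0,3): OLD=252249/2048 → NEW=0, ERR=252249/2048
(0,4): OLD=4256111/32768 → NEW=255, ERR=-4099729/32768
(1,0): OLD=17323/128 → NEW=255, ERR=-15317/128
(1,1): OLD=112109/1024 → NEW=0, ERR=112109/1024
(1,2): OLD=6703537/32768 → NEW=255, ERR=-1652303/32768
(1,3): OLD=11983037/131072 → NEW=0, ERR=11983037/131072
(1,4): OLD=206774295/2097152 → NEW=0, ERR=206774295/2097152
(2,0): OLD=1640575/16384 → NEW=0, ERR=1640575/16384
(2,1): OLD=97039141/524288 → NEW=255, ERR=-36654299/524288
(2,2): OLD=902950959/8388608 → NEW=0, ERR=902950959/8388608
(2,3): OLD=29796052893/134217728 → NEW=255, ERR=-4429467747/134217728
(2,4): OLD=318015069707/2147483648 → NEW=255, ERR=-229593260533/2147483648
(3,0): OLD=1410820303/8388608 → NEW=255, ERR=-728274737/8388608
(3,1): OLD=7691391971/67108864 → NEW=0, ERR=7691391971/67108864
(3,2): OLD=496546076913/2147483648 → NEW=255, ERR=-51062253327/2147483648
(3,3): OLD=468003132185/4294967296 → NEW=0, ERR=468003132185/4294967296
(3,4): OLD=11558584722877/68719476736 → NEW=255, ERR=-5964881844803/68719476736
(4,0): OLD=173258071041/1073741824 → NEW=255, ERR=-100546094079/1073741824
(4,1): OLD=5255788351425/34359738368 → NEW=255, ERR=-3505944932415/34359738368
(4,2): OLD=84400007940591/549755813888 → NEW=255, ERR=-55787724600849/549755813888
(4,3): OLD=1212930272952001/8796093022208 → NEW=255, ERR=-1030073447711039/8796093022208
(4,4): OLD=13855804920469447/140737488355328 → NEW=0, ERR=13855804920469447/140737488355328
(5,0): OLD=80047418044387/549755813888 → NEW=255, ERR=-60140314497053/549755813888
(5,1): OLD=384274645110185/4398046511104 → NEW=0, ERR=384274645110185/4398046511104
(5,2): OLD=23809945093510961/140737488355328 → NEW=255, ERR=-12078114437097679/140737488355328
(5,3): OLD=82739810361810239/562949953421312 → NEW=255, ERR=-60812427760624321/562949953421312
(5,4): OLD=1659001848417638533/9007199254740992 → NEW=255, ERR=-637833961541314427/9007199254740992
Output grid:
  Row 0: ....#  (4 black, running=4)
  Row 1: #.#..  (3 black, running=7)
  Row 2: .#.##  (2 black, running=9)
  Row 3: #.#.#  (2 black, running=11)
  Row 4: ####.  (1 black, running=12)
  Row 5: #.###  (1 black, running=13)

Answer: 13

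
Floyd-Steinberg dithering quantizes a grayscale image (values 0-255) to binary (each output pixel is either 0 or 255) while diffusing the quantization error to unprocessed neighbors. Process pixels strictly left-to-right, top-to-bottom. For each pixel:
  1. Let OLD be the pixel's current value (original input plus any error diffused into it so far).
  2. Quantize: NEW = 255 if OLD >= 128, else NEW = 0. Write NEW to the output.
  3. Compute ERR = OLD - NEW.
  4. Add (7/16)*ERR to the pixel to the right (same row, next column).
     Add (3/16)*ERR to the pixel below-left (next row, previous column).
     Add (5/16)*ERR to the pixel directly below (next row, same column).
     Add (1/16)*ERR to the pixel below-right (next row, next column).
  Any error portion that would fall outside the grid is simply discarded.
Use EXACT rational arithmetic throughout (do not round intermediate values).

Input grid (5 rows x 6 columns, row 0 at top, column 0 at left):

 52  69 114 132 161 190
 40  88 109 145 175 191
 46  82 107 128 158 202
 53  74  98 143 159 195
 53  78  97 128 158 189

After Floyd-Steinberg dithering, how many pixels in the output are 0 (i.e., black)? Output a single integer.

(0,0): OLD=52 → NEW=0, ERR=52
(0,1): OLD=367/4 → NEW=0, ERR=367/4
(0,2): OLD=9865/64 → NEW=255, ERR=-6455/64
(0,3): OLD=89983/1024 → NEW=0, ERR=89983/1024
(0,4): OLD=3267705/16384 → NEW=255, ERR=-910215/16384
(0,5): OLD=43435855/262144 → NEW=255, ERR=-23410865/262144
(1,0): OLD=4701/64 → NEW=0, ERR=4701/64
(1,1): OLD=68171/512 → NEW=255, ERR=-62389/512
(1,2): OLD=759911/16384 → NEW=0, ERR=759911/16384
(1,3): OLD=11536443/65536 → NEW=255, ERR=-5175237/65536
(1,4): OLD=469082417/4194304 → NEW=0, ERR=469082417/4194304
(1,5): OLD=13995485703/67108864 → NEW=255, ERR=-3117274617/67108864
(2,0): OLD=377705/8192 → NEW=0, ERR=377705/8192
(2,1): OLD=20284627/262144 → NEW=0, ERR=20284627/262144
(2,2): OLD=557529785/4194304 → NEW=255, ERR=-512017735/4194304
(2,3): OLD=2475759537/33554432 → NEW=0, ERR=2475759537/33554432
(2,4): OLD=227187168531/1073741824 → NEW=255, ERR=-46616996589/1073741824
(2,5): OLD=3014717728437/17179869184 → NEW=255, ERR=-1366148913483/17179869184
(3,0): OLD=343584793/4194304 → NEW=0, ERR=343584793/4194304
(3,1): OLD=3825625701/33554432 → NEW=0, ERR=3825625701/33554432
(3,2): OLD=34467865375/268435456 → NEW=255, ERR=-33983175905/268435456
(3,3): OLD=1630386363965/17179869184 → NEW=0, ERR=1630386363965/17179869184
(3,4): OLD=24279037083613/137438953472 → NEW=255, ERR=-10767896051747/137438953472
(3,5): OLD=292821330367699/2199023255552 → NEW=255, ERR=-267929599798061/2199023255552
(4,0): OLD=53674427159/536870912 → NEW=0, ERR=53674427159/536870912
(4,1): OLD=1191865742443/8589934592 → NEW=255, ERR=-998567578517/8589934592
(4,2): OLD=8658474035537/274877906944 → NEW=0, ERR=8658474035537/274877906944
(4,3): OLD=654584032350069/4398046511104 → NEW=255, ERR=-466917827981451/4398046511104
(4,4): OLD=4936774726307909/70368744177664 → NEW=0, ERR=4936774726307909/70368744177664
(4,5): OLD=198970606731227075/1125899906842624 → NEW=255, ERR=-88133869513642045/1125899906842624
Output grid:
  Row 0: ..#.##  (3 black, running=3)
  Row 1: .#.#.#  (3 black, running=6)
  Row 2: ..#.##  (3 black, running=9)
  Row 3: ..#.##  (3 black, running=12)
  Row 4: .#.#.#  (3 black, running=15)

Answer: 15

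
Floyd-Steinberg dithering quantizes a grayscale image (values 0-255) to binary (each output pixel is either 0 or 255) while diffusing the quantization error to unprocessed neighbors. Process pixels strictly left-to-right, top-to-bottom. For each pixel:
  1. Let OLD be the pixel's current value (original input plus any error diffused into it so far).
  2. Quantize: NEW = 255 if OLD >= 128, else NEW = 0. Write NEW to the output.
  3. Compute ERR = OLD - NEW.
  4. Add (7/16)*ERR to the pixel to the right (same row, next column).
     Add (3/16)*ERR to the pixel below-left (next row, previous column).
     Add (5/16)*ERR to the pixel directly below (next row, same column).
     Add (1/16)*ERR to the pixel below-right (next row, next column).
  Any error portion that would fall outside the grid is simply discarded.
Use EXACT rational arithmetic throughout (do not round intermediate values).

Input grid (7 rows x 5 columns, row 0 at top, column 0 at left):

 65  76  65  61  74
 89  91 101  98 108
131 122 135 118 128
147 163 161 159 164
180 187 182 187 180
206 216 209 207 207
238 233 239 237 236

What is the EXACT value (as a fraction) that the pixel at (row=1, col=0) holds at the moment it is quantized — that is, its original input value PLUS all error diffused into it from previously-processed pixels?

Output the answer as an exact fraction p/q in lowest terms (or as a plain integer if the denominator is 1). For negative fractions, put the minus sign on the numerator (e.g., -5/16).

(0,0): OLD=65 → NEW=0, ERR=65
(0,1): OLD=1671/16 → NEW=0, ERR=1671/16
(0,2): OLD=28337/256 → NEW=0, ERR=28337/256
(0,3): OLD=448215/4096 → NEW=0, ERR=448215/4096
(0,4): OLD=7987169/65536 → NEW=0, ERR=7987169/65536
(1,0): OLD=32997/256 → NEW=255, ERR=-32283/256
Target (1,0): original=89, with diffused error = 32997/256

Answer: 32997/256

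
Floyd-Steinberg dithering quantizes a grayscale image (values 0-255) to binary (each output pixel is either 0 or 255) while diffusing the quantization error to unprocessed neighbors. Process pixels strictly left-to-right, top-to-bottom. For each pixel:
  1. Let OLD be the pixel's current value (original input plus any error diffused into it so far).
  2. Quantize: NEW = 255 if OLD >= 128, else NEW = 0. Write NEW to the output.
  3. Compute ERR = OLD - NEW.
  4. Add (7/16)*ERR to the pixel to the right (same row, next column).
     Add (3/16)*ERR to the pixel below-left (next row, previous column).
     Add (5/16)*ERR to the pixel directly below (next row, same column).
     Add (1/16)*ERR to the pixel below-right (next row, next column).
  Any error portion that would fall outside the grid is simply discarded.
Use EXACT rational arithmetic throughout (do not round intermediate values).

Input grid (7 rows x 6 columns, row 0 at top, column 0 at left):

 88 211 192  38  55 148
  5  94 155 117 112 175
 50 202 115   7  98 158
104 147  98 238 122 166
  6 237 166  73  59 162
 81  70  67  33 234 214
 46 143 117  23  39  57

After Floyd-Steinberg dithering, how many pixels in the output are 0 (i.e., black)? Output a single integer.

(0,0): OLD=88 → NEW=0, ERR=88
(0,1): OLD=499/2 → NEW=255, ERR=-11/2
(0,2): OLD=6067/32 → NEW=255, ERR=-2093/32
(0,3): OLD=4805/512 → NEW=0, ERR=4805/512
(0,4): OLD=484195/8192 → NEW=0, ERR=484195/8192
(0,5): OLD=22788021/131072 → NEW=255, ERR=-10635339/131072
(1,0): OLD=1007/32 → NEW=0, ERR=1007/32
(1,1): OLD=25417/256 → NEW=0, ERR=25417/256
(1,2): OLD=1469757/8192 → NEW=255, ERR=-619203/8192
(1,3): OLD=3075545/32768 → NEW=0, ERR=3075545/32768
(1,4): OLD=329055947/2097152 → NEW=255, ERR=-205717813/2097152
(1,5): OLD=3705127709/33554432 → NEW=0, ERR=3705127709/33554432
(2,0): OLD=321331/4096 → NEW=0, ERR=321331/4096
(2,1): OLD=33442081/131072 → NEW=255, ERR=18721/131072
(2,2): OLD=241687331/2097152 → NEW=0, ERR=241687331/2097152
(2,3): OLD=1067598667/16777216 → NEW=0, ERR=1067598667/16777216
(2,4): OLD=65367046881/536870912 → NEW=0, ERR=65367046881/536870912
(2,5): OLD=2058525450295/8589934592 → NEW=255, ERR=-131907870665/8589934592
(3,0): OLD=269572931/2097152 → NEW=255, ERR=-265200829/2097152
(3,1): OLD=1983588423/16777216 → NEW=0, ERR=1983588423/16777216
(3,2): OLD=26532239589/134217728 → NEW=255, ERR=-7693281051/134217728
(3,3): OLD=2257781447567/8589934592 → NEW=255, ERR=67348126607/8589934592
(3,4): OLD=11309619932911/68719476736 → NEW=255, ERR=-6213846634769/68719476736
(3,5): OLD=142112670941601/1099511627776 → NEW=255, ERR=-138262794141279/1099511627776
(4,0): OLD=-3046655155/268435456 → NEW=0, ERR=-3046655155/268435456
(4,1): OLD=1075162344489/4294967296 → NEW=255, ERR=-20054315991/4294967296
(4,2): OLD=21289897568555/137438953472 → NEW=255, ERR=-13757035566805/137438953472
(4,3): OLD=24456299211383/2199023255552 → NEW=0, ERR=24456299211383/2199023255552
(4,4): OLD=440520941721447/35184372088832 → NEW=0, ERR=440520941721447/35184372088832
(4,5): OLD=68978002506696305/562949953421312 → NEW=0, ERR=68978002506696305/562949953421312
(5,0): OLD=5262382255243/68719476736 → NEW=0, ERR=5262382255243/68719476736
(5,1): OLD=181565294763707/2199023255552 → NEW=0, ERR=181565294763707/2199023255552
(5,2): OLD=1295424117900025/17592186044416 → NEW=0, ERR=1295424117900025/17592186044416
(5,3): OLD=36469551770476547/562949953421312 → NEW=0, ERR=36469551770476547/562949953421312
(5,4): OLD=326425997932330835/1125899906842624 → NEW=255, ERR=39321521687461715/1125899906842624
(5,5): OLD=4834208628043425935/18014398509481984 → NEW=255, ERR=240537008125520015/18014398509481984
(6,0): OLD=3005158161216273/35184372088832 → NEW=0, ERR=3005158161216273/35184372088832
(6,1): OLD=126530058470942653/562949953421312 → NEW=255, ERR=-17022179651491907/562949953421312
(6,2): OLD=324461071219798837/2251799813685248 → NEW=255, ERR=-249747881269939403/2251799813685248
(6,3): OLD=211561615172099873/36028797018963968 → NEW=0, ERR=211561615172099873/36028797018963968
(6,4): OLD=34031617478095708641/576460752303423488 → NEW=0, ERR=34031617478095708641/576460752303423488
(6,5): OLD=822572068851455782023/9223372036854775808 → NEW=0, ERR=822572068851455782023/9223372036854775808
Output grid:
  Row 0: .##..#  (3 black, running=3)
  Row 1: ..#.#.  (4 black, running=7)
  Row 2: .#...#  (4 black, running=11)
  Row 3: #.####  (1 black, running=12)
  Row 4: .##...  (4 black, running=16)
  Row 5: ....##  (4 black, running=20)
  Row 6: .##...  (4 black, running=24)

Answer: 24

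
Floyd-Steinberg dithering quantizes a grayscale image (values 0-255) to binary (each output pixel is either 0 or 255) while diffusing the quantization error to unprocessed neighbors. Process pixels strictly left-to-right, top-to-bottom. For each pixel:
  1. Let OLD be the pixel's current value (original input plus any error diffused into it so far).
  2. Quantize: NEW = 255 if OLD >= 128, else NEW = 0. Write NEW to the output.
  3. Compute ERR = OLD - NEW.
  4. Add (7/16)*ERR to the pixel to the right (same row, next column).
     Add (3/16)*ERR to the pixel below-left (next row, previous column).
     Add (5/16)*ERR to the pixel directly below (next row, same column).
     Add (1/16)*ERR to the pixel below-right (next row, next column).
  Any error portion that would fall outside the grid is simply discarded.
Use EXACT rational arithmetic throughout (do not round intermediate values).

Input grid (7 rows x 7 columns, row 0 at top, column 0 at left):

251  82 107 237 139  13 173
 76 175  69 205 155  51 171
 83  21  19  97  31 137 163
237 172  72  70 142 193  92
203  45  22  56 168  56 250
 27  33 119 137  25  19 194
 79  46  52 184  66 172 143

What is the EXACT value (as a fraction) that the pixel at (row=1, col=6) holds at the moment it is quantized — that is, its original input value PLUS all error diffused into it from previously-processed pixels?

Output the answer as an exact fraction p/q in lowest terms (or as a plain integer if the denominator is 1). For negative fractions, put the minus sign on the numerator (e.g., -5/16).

Answer: 91770264385/536870912

Derivation:
(0,0): OLD=251 → NEW=255, ERR=-4
(0,1): OLD=321/4 → NEW=0, ERR=321/4
(0,2): OLD=9095/64 → NEW=255, ERR=-7225/64
(0,3): OLD=192113/1024 → NEW=255, ERR=-69007/1024
(0,4): OLD=1794327/16384 → NEW=0, ERR=1794327/16384
(0,5): OLD=15968161/262144 → NEW=0, ERR=15968161/262144
(0,6): OLD=837391719/4194304 → NEW=255, ERR=-232155801/4194304
(1,0): OLD=5747/64 → NEW=0, ERR=5747/64
(1,1): OLD=111589/512 → NEW=255, ERR=-18971/512
(1,2): OLD=162057/16384 → NEW=0, ERR=162057/16384
(1,3): OLD=13221685/65536 → NEW=255, ERR=-3489995/65536
(1,4): OLD=726182111/4194304 → NEW=255, ERR=-343365409/4194304
(1,5): OLD=1029663695/33554432 → NEW=0, ERR=1029663695/33554432
(1,6): OLD=91770264385/536870912 → NEW=255, ERR=-45131818175/536870912
Target (1,6): original=171, with diffused error = 91770264385/536870912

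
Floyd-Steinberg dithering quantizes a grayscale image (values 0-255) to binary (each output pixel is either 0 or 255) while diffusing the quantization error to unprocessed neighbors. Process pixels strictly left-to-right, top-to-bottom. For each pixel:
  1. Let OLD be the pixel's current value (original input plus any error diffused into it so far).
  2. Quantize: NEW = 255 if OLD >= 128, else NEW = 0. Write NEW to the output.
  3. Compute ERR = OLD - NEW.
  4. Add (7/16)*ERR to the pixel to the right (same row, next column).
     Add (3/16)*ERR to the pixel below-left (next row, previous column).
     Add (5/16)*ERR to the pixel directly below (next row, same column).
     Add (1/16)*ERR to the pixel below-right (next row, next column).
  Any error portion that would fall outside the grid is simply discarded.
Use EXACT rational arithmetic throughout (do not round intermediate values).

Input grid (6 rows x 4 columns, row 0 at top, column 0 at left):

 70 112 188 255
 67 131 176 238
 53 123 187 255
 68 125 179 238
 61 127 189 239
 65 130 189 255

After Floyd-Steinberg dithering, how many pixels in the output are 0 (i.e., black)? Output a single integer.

Answer: 9

Derivation:
(0,0): OLD=70 → NEW=0, ERR=70
(0,1): OLD=1141/8 → NEW=255, ERR=-899/8
(0,2): OLD=17771/128 → NEW=255, ERR=-14869/128
(0,3): OLD=418157/2048 → NEW=255, ERR=-104083/2048
(1,0): OLD=8679/128 → NEW=0, ERR=8679/128
(1,1): OLD=110737/1024 → NEW=0, ERR=110737/1024
(1,2): OLD=5585573/32768 → NEW=255, ERR=-2770267/32768
(1,3): OLD=93255571/524288 → NEW=255, ERR=-40437869/524288
(2,0): OLD=1547723/16384 → NEW=0, ERR=1547723/16384
(2,1): OLD=97784489/524288 → NEW=255, ERR=-35908951/524288
(2,2): OLD=128883677/1048576 → NEW=0, ERR=128883677/1048576
(2,3): OLD=4687348585/16777216 → NEW=255, ERR=409158505/16777216
(3,0): OLD=710334171/8388608 → NEW=0, ERR=710334171/8388608
(3,1): OLD=22762481541/134217728 → NEW=255, ERR=-11463039099/134217728
(3,2): OLD=387270965243/2147483648 → NEW=255, ERR=-160337364997/2147483648
(3,3): OLD=7581071390301/34359738368 → NEW=255, ERR=-1180661893539/34359738368
(4,0): OLD=153434118911/2147483648 → NEW=0, ERR=153434118911/2147483648
(4,1): OLD=2110757964989/17179869184 → NEW=0, ERR=2110757964989/17179869184
(4,2): OLD=114150947444957/549755813888 → NEW=255, ERR=-26036785096483/549755813888
(4,3): OLD=1784509419709979/8796093022208 → NEW=255, ERR=-458494300953061/8796093022208
(5,0): OLD=30336702602767/274877906944 → NEW=0, ERR=30336702602767/274877906944
(5,1): OLD=1867095982875785/8796093022208 → NEW=255, ERR=-375907737787255/8796093022208
(5,2): OLD=674697296941961/4398046511104 → NEW=255, ERR=-446804563389559/4398046511104
(5,3): OLD=26923735576845781/140737488355328 → NEW=255, ERR=-8964323953762859/140737488355328
Output grid:
  Row 0: .###  (1 black, running=1)
  Row 1: ..##  (2 black, running=3)
  Row 2: .#.#  (2 black, running=5)
  Row 3: .###  (1 black, running=6)
  Row 4: ..##  (2 black, running=8)
  Row 5: .###  (1 black, running=9)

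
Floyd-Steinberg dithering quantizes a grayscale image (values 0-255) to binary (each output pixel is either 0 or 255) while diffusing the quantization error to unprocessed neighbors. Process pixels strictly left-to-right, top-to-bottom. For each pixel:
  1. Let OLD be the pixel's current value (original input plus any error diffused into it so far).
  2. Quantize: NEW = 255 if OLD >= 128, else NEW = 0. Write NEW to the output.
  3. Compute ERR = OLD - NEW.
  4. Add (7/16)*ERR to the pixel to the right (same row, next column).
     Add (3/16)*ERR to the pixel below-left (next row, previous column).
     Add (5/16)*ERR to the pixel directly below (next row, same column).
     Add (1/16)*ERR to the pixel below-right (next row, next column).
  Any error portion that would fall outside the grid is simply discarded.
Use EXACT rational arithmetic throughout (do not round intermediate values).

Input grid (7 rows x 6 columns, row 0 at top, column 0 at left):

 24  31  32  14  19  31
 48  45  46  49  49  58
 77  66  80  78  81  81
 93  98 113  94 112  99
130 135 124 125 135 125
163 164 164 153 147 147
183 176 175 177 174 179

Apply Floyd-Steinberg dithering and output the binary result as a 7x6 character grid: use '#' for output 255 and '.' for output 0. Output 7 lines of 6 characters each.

Answer: ......
.....#
.#.#..
.#.#.#
#.#.#.
#.#.##
####.#

Derivation:
(0,0): OLD=24 → NEW=0, ERR=24
(0,1): OLD=83/2 → NEW=0, ERR=83/2
(0,2): OLD=1605/32 → NEW=0, ERR=1605/32
(0,3): OLD=18403/512 → NEW=0, ERR=18403/512
(0,4): OLD=284469/8192 → NEW=0, ERR=284469/8192
(0,5): OLD=6054515/131072 → NEW=0, ERR=6054515/131072
(1,0): OLD=2025/32 → NEW=0, ERR=2025/32
(1,1): OLD=24719/256 → NEW=0, ERR=24719/256
(1,2): OLD=927755/8192 → NEW=0, ERR=927755/8192
(1,3): OLD=3913335/32768 → NEW=0, ERR=3913335/32768
(1,4): OLD=257966061/2097152 → NEW=0, ERR=257966061/2097152
(1,5): OLD=4309104747/33554432 → NEW=255, ERR=-4247275413/33554432
(2,0): OLD=470549/4096 → NEW=0, ERR=470549/4096
(2,1): OLD=22495143/131072 → NEW=255, ERR=-10928217/131072
(2,2): OLD=225111189/2097152 → NEW=0, ERR=225111189/2097152
(2,3): OLD=3228347341/16777216 → NEW=255, ERR=-1049842739/16777216
(2,4): OLD=40691459207/536870912 → NEW=0, ERR=40691459207/536870912
(2,5): OLD=706882194977/8589934592 → NEW=0, ERR=706882194977/8589934592
(3,0): OLD=237538325/2097152 → NEW=0, ERR=237538325/2097152
(3,1): OLD=2496549953/16777216 → NEW=255, ERR=-1781640127/16777216
(3,2): OLD=11158916603/134217728 → NEW=0, ERR=11158916603/134217728
(3,3): OLD=1131631520297/8589934592 → NEW=255, ERR=-1058801800663/8589934592
(3,4): OLD=6409997011673/68719476736 → NEW=0, ERR=6409997011673/68719476736
(3,5): OLD=187205424809111/1099511627776 → NEW=255, ERR=-93170040273769/1099511627776
(4,0): OLD=39053221899/268435456 → NEW=255, ERR=-29397819381/268435456
(4,1): OLD=328863044351/4294967296 → NEW=0, ERR=328863044351/4294967296
(4,2): OLD=21128761017389/137438953472 → NEW=255, ERR=-13918172117971/137438953472
(4,3): OLD=142633270736673/2199023255552 → NEW=0, ERR=142633270736673/2199023255552
(4,4): OLD=5943849146404369/35184372088832 → NEW=255, ERR=-3028165736247791/35184372088832
(4,5): OLD=37546296050102999/562949953421312 → NEW=0, ERR=37546296050102999/562949953421312
(5,0): OLD=9836038290541/68719476736 → NEW=255, ERR=-7687428277139/68719476736
(5,1): OLD=248827705249757/2199023255552 → NEW=0, ERR=248827705249757/2199023255552
(5,2): OLD=3497427440398399/17592186044416 → NEW=255, ERR=-988580000927681/17592186044416
(5,3): OLD=71054335248463093/562949953421312 → NEW=0, ERR=71054335248463093/562949953421312
(5,4): OLD=216042297968155185/1125899906842624 → NEW=255, ERR=-71062178276713935/1125899906842624
(5,5): OLD=2429242989897954781/18014398509481984 → NEW=255, ERR=-2164428630019951139/18014398509481984
(6,0): OLD=5955234683663287/35184372088832 → NEW=255, ERR=-3016780198988873/35184372088832
(6,1): OLD=88000503545748107/562949953421312 → NEW=255, ERR=-55551734576686453/562949953421312
(6,2): OLD=326521956420941635/2251799813685248 → NEW=255, ERR=-247686996068796605/2251799813685248
(6,3): OLD=5511463495065281183/36028797018963968 → NEW=255, ERR=-3675879744770530657/36028797018963968
(6,4): OLD=54763969838909673831/576460752303423488 → NEW=0, ERR=54763969838909673831/576460752303423488
(6,5): OLD=1651638967388502869489/9223372036854775808 → NEW=255, ERR=-700320902009464961551/9223372036854775808
Row 0: ......
Row 1: .....#
Row 2: .#.#..
Row 3: .#.#.#
Row 4: #.#.#.
Row 5: #.#.##
Row 6: ####.#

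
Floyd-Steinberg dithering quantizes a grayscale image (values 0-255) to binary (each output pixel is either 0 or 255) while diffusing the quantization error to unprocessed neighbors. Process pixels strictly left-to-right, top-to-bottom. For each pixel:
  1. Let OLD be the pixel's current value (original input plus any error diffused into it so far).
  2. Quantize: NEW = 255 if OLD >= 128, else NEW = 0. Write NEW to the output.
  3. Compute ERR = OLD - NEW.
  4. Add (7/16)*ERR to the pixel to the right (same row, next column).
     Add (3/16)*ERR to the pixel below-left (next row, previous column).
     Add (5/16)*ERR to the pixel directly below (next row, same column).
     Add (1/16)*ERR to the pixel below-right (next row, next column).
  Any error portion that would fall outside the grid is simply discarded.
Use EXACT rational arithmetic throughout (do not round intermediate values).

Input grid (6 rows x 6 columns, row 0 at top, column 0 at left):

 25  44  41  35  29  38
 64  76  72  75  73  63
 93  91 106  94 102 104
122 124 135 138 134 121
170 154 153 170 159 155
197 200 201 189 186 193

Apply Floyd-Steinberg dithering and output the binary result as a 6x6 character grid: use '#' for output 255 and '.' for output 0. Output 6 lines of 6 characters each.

Answer: ......
.#.#..
..#.#.
#.#.#.
#.##.#
###.##

Derivation:
(0,0): OLD=25 → NEW=0, ERR=25
(0,1): OLD=879/16 → NEW=0, ERR=879/16
(0,2): OLD=16649/256 → NEW=0, ERR=16649/256
(0,3): OLD=259903/4096 → NEW=0, ERR=259903/4096
(0,4): OLD=3719865/65536 → NEW=0, ERR=3719865/65536
(0,5): OLD=65884943/1048576 → NEW=0, ERR=65884943/1048576
(1,0): OLD=21021/256 → NEW=0, ERR=21021/256
(1,1): OLD=292555/2048 → NEW=255, ERR=-229685/2048
(1,2): OLD=3839655/65536 → NEW=0, ERR=3839655/65536
(1,3): OLD=35433691/262144 → NEW=255, ERR=-31413029/262144
(1,4): OLD=906951153/16777216 → NEW=0, ERR=906951153/16777216
(1,5): OLD=29483172679/268435456 → NEW=0, ERR=29483172679/268435456
(2,0): OLD=3199209/32768 → NEW=0, ERR=3199209/32768
(2,1): OLD=120360083/1048576 → NEW=0, ERR=120360083/1048576
(2,2): OLD=2433522809/16777216 → NEW=255, ERR=-1844667271/16777216
(2,3): OLD=2985948913/134217728 → NEW=0, ERR=2985948913/134217728
(2,4): OLD=608728617555/4294967296 → NEW=255, ERR=-486488042925/4294967296
(2,5): OLD=6332242589557/68719476736 → NEW=0, ERR=6332242589557/68719476736
(3,0): OLD=2919774041/16777216 → NEW=255, ERR=-1358416039/16777216
(3,1): OLD=14754942053/134217728 → NEW=0, ERR=14754942053/134217728
(3,2): OLD=171886066687/1073741824 → NEW=255, ERR=-101918098433/1073741824
(3,3): OLD=5175633909373/68719476736 → NEW=0, ERR=5175633909373/68719476736
(3,4): OLD=82585242832861/549755813888 → NEW=255, ERR=-57602489708579/549755813888
(3,5): OLD=852129061814995/8796093022208 → NEW=0, ERR=852129061814995/8796093022208
(4,0): OLD=355000404759/2147483648 → NEW=255, ERR=-192607925481/2147483648
(4,1): OLD=4338153750955/34359738368 → NEW=0, ERR=4338153750955/34359738368
(4,2): OLD=219427072123793/1099511627776 → NEW=255, ERR=-60948392959087/1099511627776
(4,3): OLD=2528104518540085/17592186044416 → NEW=255, ERR=-1957902922785995/17592186044416
(4,4): OLD=28270539135809157/281474976710656 → NEW=0, ERR=28270539135809157/281474976710656
(4,5): OLD=1002799891352697731/4503599627370496 → NEW=255, ERR=-145618013626778749/4503599627370496
(5,0): OLD=105907722550321/549755813888 → NEW=255, ERR=-34280009991119/549755813888
(5,1): OLD=3451161232436801/17592186044416 → NEW=255, ERR=-1034846208889279/17592186044416
(5,2): OLD=20402050686010459/140737488355328 → NEW=255, ERR=-15486008844598181/140737488355328
(5,3): OLD=546952800735670809/4503599627370496 → NEW=0, ERR=546952800735670809/4503599627370496
(5,4): OLD=2319368504744434169/9007199254740992 → NEW=255, ERR=22532694785481209/9007199254740992
(5,5): OLD=27420437278216657293/144115188075855872 → NEW=255, ERR=-9328935681126590067/144115188075855872
Row 0: ......
Row 1: .#.#..
Row 2: ..#.#.
Row 3: #.#.#.
Row 4: #.##.#
Row 5: ###.##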